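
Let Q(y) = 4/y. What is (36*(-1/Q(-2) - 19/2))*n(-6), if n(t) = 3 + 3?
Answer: -1944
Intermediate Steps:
n(t) = 6
(36*(-1/Q(-2) - 19/2))*n(-6) = (36*(-1/(4/(-2)) - 19/2))*6 = (36*(-1/(4*(-½)) - 19*½))*6 = (36*(-1/(-2) - 19/2))*6 = (36*(-1*(-½) - 19/2))*6 = (36*(½ - 19/2))*6 = (36*(-9))*6 = -324*6 = -1944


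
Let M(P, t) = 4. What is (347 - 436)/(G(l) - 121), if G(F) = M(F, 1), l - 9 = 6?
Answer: 89/117 ≈ 0.76068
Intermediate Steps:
l = 15 (l = 9 + 6 = 15)
G(F) = 4
(347 - 436)/(G(l) - 121) = (347 - 436)/(4 - 121) = -89/(-117) = -89*(-1/117) = 89/117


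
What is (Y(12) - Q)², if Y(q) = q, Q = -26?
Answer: 1444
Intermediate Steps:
(Y(12) - Q)² = (12 - 1*(-26))² = (12 + 26)² = 38² = 1444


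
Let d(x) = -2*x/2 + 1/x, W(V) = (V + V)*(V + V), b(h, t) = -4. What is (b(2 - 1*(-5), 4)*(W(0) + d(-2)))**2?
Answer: 36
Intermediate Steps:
W(V) = 4*V**2 (W(V) = (2*V)*(2*V) = 4*V**2)
d(x) = 1/x - x (d(x) = -x + 1/x = 1/x - x)
(b(2 - 1*(-5), 4)*(W(0) + d(-2)))**2 = (-4*(4*0**2 + (1/(-2) - 1*(-2))))**2 = (-4*(4*0 + (-1/2 + 2)))**2 = (-4*(0 + 3/2))**2 = (-4*3/2)**2 = (-6)**2 = 36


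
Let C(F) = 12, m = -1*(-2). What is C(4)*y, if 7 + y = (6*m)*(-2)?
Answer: -372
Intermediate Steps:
m = 2
y = -31 (y = -7 + (6*2)*(-2) = -7 + 12*(-2) = -7 - 24 = -31)
C(4)*y = 12*(-31) = -372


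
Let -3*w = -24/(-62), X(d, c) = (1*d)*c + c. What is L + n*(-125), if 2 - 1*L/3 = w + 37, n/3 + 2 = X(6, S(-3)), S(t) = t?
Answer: 264132/31 ≈ 8520.4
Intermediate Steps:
X(d, c) = c + c*d (X(d, c) = d*c + c = c*d + c = c + c*d)
w = -4/31 (w = -(-8)/(-62) = -(-8)*(-1)/62 = -1/3*12/31 = -4/31 ≈ -0.12903)
n = -69 (n = -6 + 3*(-3*(1 + 6)) = -6 + 3*(-3*7) = -6 + 3*(-21) = -6 - 63 = -69)
L = -3243/31 (L = 6 - 3*(-4/31 + 37) = 6 - 3*1143/31 = 6 - 3429/31 = -3243/31 ≈ -104.61)
L + n*(-125) = -3243/31 - 69*(-125) = -3243/31 + 8625 = 264132/31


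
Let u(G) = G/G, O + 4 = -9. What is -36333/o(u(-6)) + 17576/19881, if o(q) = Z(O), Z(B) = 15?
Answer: -240690911/99405 ≈ -2421.3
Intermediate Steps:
O = -13 (O = -4 - 9 = -13)
u(G) = 1
o(q) = 15
-36333/o(u(-6)) + 17576/19881 = -36333/15 + 17576/19881 = -36333*1/15 + 17576*(1/19881) = -12111/5 + 17576/19881 = -240690911/99405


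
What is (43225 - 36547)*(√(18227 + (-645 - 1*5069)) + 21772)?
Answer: 145393416 + 6678*√12513 ≈ 1.4614e+8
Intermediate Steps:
(43225 - 36547)*(√(18227 + (-645 - 1*5069)) + 21772) = 6678*(√(18227 + (-645 - 5069)) + 21772) = 6678*(√(18227 - 5714) + 21772) = 6678*(√12513 + 21772) = 6678*(21772 + √12513) = 145393416 + 6678*√12513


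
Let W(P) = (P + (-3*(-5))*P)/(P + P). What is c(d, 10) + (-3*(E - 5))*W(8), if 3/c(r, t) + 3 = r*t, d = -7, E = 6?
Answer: -1755/73 ≈ -24.041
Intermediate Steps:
c(r, t) = 3/(-3 + r*t)
W(P) = 8 (W(P) = (P + 15*P)/((2*P)) = (16*P)*(1/(2*P)) = 8)
c(d, 10) + (-3*(E - 5))*W(8) = 3/(-3 - 7*10) - 3*(6 - 5)*8 = 3/(-3 - 70) - 3*1*8 = 3/(-73) - 3*8 = 3*(-1/73) - 24 = -3/73 - 24 = -1755/73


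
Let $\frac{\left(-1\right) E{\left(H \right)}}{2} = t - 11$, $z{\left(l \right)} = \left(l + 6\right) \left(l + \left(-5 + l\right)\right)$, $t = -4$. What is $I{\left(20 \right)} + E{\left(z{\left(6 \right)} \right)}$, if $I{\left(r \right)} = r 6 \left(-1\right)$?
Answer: $-90$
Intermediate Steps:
$z{\left(l \right)} = \left(-5 + 2 l\right) \left(6 + l\right)$ ($z{\left(l \right)} = \left(6 + l\right) \left(-5 + 2 l\right) = \left(-5 + 2 l\right) \left(6 + l\right)$)
$I{\left(r \right)} = - 6 r$ ($I{\left(r \right)} = 6 r \left(-1\right) = - 6 r$)
$E{\left(H \right)} = 30$ ($E{\left(H \right)} = - 2 \left(-4 - 11\right) = \left(-2\right) \left(-15\right) = 30$)
$I{\left(20 \right)} + E{\left(z{\left(6 \right)} \right)} = \left(-6\right) 20 + 30 = -120 + 30 = -90$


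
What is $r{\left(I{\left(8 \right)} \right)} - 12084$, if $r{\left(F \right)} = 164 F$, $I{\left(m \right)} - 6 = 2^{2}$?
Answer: $-10444$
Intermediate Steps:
$I{\left(m \right)} = 10$ ($I{\left(m \right)} = 6 + 2^{2} = 6 + 4 = 10$)
$r{\left(I{\left(8 \right)} \right)} - 12084 = 164 \cdot 10 - 12084 = 1640 - 12084 = -10444$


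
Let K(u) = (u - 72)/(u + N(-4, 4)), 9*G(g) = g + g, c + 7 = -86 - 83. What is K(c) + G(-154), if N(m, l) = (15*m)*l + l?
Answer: -31166/927 ≈ -33.620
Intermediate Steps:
c = -176 (c = -7 + (-86 - 83) = -7 - 169 = -176)
N(m, l) = l + 15*l*m (N(m, l) = 15*l*m + l = l + 15*l*m)
G(g) = 2*g/9 (G(g) = (g + g)/9 = (2*g)/9 = 2*g/9)
K(u) = (-72 + u)/(-236 + u) (K(u) = (u - 72)/(u + 4*(1 + 15*(-4))) = (-72 + u)/(u + 4*(1 - 60)) = (-72 + u)/(u + 4*(-59)) = (-72 + u)/(u - 236) = (-72 + u)/(-236 + u))
K(c) + G(-154) = (-72 - 176)/(-236 - 176) + (2/9)*(-154) = -248/(-412) - 308/9 = -1/412*(-248) - 308/9 = 62/103 - 308/9 = -31166/927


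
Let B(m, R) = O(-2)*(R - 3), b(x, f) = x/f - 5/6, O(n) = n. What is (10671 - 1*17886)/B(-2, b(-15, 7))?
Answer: -151515/251 ≈ -603.65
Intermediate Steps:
b(x, f) = -⅚ + x/f (b(x, f) = x/f - 5*⅙ = x/f - ⅚ = -⅚ + x/f)
B(m, R) = 6 - 2*R (B(m, R) = -2*(R - 3) = -2*(-3 + R) = 6 - 2*R)
(10671 - 1*17886)/B(-2, b(-15, 7)) = (10671 - 1*17886)/(6 - 2*(-⅚ - 15/7)) = (10671 - 17886)/(6 - 2*(-⅚ - 15*⅐)) = -7215/(6 - 2*(-⅚ - 15/7)) = -7215/(6 - 2*(-125/42)) = -7215/(6 + 125/21) = -7215/251/21 = -7215*21/251 = -151515/251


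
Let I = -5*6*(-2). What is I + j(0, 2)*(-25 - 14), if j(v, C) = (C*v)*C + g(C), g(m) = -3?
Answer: 177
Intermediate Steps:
j(v, C) = -3 + v*C**2 (j(v, C) = (C*v)*C - 3 = v*C**2 - 3 = -3 + v*C**2)
I = 60 (I = -30*(-2) = 60)
I + j(0, 2)*(-25 - 14) = 60 + (-3 + 0*2**2)*(-25 - 14) = 60 + (-3 + 0*4)*(-39) = 60 + (-3 + 0)*(-39) = 60 - 3*(-39) = 60 + 117 = 177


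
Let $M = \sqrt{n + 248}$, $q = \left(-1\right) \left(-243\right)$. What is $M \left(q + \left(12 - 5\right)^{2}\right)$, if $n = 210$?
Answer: $292 \sqrt{458} \approx 6249.1$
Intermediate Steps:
$q = 243$
$M = \sqrt{458}$ ($M = \sqrt{210 + 248} = \sqrt{458} \approx 21.401$)
$M \left(q + \left(12 - 5\right)^{2}\right) = \sqrt{458} \left(243 + \left(12 - 5\right)^{2}\right) = \sqrt{458} \left(243 + 7^{2}\right) = \sqrt{458} \left(243 + 49\right) = \sqrt{458} \cdot 292 = 292 \sqrt{458}$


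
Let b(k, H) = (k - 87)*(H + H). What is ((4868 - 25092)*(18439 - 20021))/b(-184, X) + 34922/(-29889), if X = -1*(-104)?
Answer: -59890509278/105298947 ≈ -568.77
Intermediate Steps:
X = 104
b(k, H) = 2*H*(-87 + k) (b(k, H) = (-87 + k)*(2*H) = 2*H*(-87 + k))
((4868 - 25092)*(18439 - 20021))/b(-184, X) + 34922/(-29889) = ((4868 - 25092)*(18439 - 20021))/((2*104*(-87 - 184))) + 34922/(-29889) = (-20224*(-1582))/((2*104*(-271))) + 34922*(-1/29889) = 31994368/(-56368) - 34922/29889 = 31994368*(-1/56368) - 34922/29889 = -1999648/3523 - 34922/29889 = -59890509278/105298947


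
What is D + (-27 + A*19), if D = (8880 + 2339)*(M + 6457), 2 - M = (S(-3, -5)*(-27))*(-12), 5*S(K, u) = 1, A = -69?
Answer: 358675959/5 ≈ 7.1735e+7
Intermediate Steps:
S(K, u) = ⅕ (S(K, u) = (⅕)*1 = ⅕)
M = -314/5 (M = 2 - (⅕)*(-27)*(-12) = 2 - (-27)*(-12)/5 = 2 - 1*324/5 = 2 - 324/5 = -314/5 ≈ -62.800)
D = 358682649/5 (D = (8880 + 2339)*(-314/5 + 6457) = 11219*(31971/5) = 358682649/5 ≈ 7.1737e+7)
D + (-27 + A*19) = 358682649/5 + (-27 - 69*19) = 358682649/5 + (-27 - 1311) = 358682649/5 - 1338 = 358675959/5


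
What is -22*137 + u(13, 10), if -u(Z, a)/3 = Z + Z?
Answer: -3092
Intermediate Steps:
u(Z, a) = -6*Z (u(Z, a) = -3*(Z + Z) = -6*Z)
-22*137 + u(13, 10) = -22*137 - 6*13 = -3014 - 78 = -3092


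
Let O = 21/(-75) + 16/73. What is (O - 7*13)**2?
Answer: 27617786596/3330625 ≈ 8292.1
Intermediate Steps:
O = -111/1825 (O = 21*(-1/75) + 16*(1/73) = -7/25 + 16/73 = -111/1825 ≈ -0.060822)
(O - 7*13)**2 = (-111/1825 - 7*13)**2 = (-111/1825 - 91)**2 = (-166186/1825)**2 = 27617786596/3330625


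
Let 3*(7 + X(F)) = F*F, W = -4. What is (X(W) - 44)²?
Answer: 18769/9 ≈ 2085.4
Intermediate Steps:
X(F) = -7 + F²/3 (X(F) = -7 + (F*F)/3 = -7 + F²/3)
(X(W) - 44)² = ((-7 + (⅓)*(-4)²) - 44)² = ((-7 + (⅓)*16) - 44)² = ((-7 + 16/3) - 44)² = (-5/3 - 44)² = (-137/3)² = 18769/9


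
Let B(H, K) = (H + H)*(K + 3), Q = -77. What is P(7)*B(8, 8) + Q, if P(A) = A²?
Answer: 8547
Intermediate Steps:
B(H, K) = 2*H*(3 + K) (B(H, K) = (2*H)*(3 + K) = 2*H*(3 + K))
P(7)*B(8, 8) + Q = 7²*(2*8*(3 + 8)) - 77 = 49*(2*8*11) - 77 = 49*176 - 77 = 8624 - 77 = 8547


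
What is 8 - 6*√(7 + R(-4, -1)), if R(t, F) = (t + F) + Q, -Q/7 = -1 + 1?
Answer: 8 - 6*√2 ≈ -0.48528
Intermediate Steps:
Q = 0 (Q = -7*(-1 + 1) = -7*0 = 0)
R(t, F) = F + t (R(t, F) = (t + F) + 0 = (F + t) + 0 = F + t)
8 - 6*√(7 + R(-4, -1)) = 8 - 6*√(7 + (-1 - 4)) = 8 - 6*√(7 - 5) = 8 - 6*√2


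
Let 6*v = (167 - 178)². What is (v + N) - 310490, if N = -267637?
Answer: -3468641/6 ≈ -5.7811e+5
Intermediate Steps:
v = 121/6 (v = (167 - 178)²/6 = (⅙)*(-11)² = (⅙)*121 = 121/6 ≈ 20.167)
(v + N) - 310490 = (121/6 - 267637) - 310490 = -1605701/6 - 310490 = -3468641/6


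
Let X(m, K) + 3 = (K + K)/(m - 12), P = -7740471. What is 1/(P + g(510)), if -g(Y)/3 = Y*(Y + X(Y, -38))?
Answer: -83/706823643 ≈ -1.1743e-7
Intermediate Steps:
X(m, K) = -3 + 2*K/(-12 + m) (X(m, K) = -3 + (K + K)/(m - 12) = -3 + (2*K)/(-12 + m) = -3 + 2*K/(-12 + m))
g(Y) = -3*Y*(Y + (-40 - 3*Y)/(-12 + Y)) (g(Y) = -3*Y*(Y + (36 - 3*Y + 2*(-38))/(-12 + Y)) = -3*Y*(Y + (36 - 3*Y - 76)/(-12 + Y)) = -3*Y*(Y + (-40 - 3*Y)/(-12 + Y)))
1/(P + g(510)) = 1/(-7740471 + 3*510*(40 - 1*510² + 15*510)/(-12 + 510)) = 1/(-7740471 + 3*510*(40 - 1*260100 + 7650)/498) = 1/(-7740471 + 3*510*(1/498)*(40 - 260100 + 7650)) = 1/(-7740471 + 3*510*(1/498)*(-252410)) = 1/(-7740471 - 64364550/83) = 1/(-706823643/83) = -83/706823643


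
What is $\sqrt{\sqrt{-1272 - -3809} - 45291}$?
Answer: $\sqrt{-45291 + \sqrt{2537}} \approx 212.7 i$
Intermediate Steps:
$\sqrt{\sqrt{-1272 - -3809} - 45291} = \sqrt{\sqrt{-1272 + 3809} - 45291} = \sqrt{\sqrt{2537} - 45291} = \sqrt{-45291 + \sqrt{2537}}$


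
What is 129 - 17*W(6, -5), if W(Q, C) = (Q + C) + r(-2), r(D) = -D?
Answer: 78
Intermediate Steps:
W(Q, C) = 2 + C + Q (W(Q, C) = (Q + C) - 1*(-2) = (C + Q) + 2 = 2 + C + Q)
129 - 17*W(6, -5) = 129 - 17*(2 - 5 + 6) = 129 - 17*3 = 129 - 51 = 78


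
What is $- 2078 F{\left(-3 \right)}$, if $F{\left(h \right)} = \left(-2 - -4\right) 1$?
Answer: $-4156$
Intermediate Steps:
$F{\left(h \right)} = 2$ ($F{\left(h \right)} = \left(-2 + 4\right) 1 = 2 \cdot 1 = 2$)
$- 2078 F{\left(-3 \right)} = \left(-2078\right) 2 = -4156$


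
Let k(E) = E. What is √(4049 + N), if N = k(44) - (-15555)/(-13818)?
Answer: √1771634262/658 ≈ 63.968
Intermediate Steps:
N = 197479/4606 (N = 44 - (-15555)/(-13818) = 44 - (-15555)*(-1)/13818 = 44 - 1*5185/4606 = 44 - 5185/4606 = 197479/4606 ≈ 42.874)
√(4049 + N) = √(4049 + 197479/4606) = √(18847173/4606) = √1771634262/658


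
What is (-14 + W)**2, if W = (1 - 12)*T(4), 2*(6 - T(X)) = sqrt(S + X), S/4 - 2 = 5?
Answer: 7368 - 3520*sqrt(2) ≈ 2390.0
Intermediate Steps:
S = 28 (S = 8 + 4*5 = 8 + 20 = 28)
T(X) = 6 - sqrt(28 + X)/2
W = -66 + 22*sqrt(2) (W = (1 - 12)*(6 - sqrt(28 + 4)/2) = -11*(6 - 2*sqrt(2)) = -66 + 22*sqrt(2) ≈ -34.887)
(-14 + W)**2 = (-14 + (-66 + 22*sqrt(2)))**2 = (-80 + 22*sqrt(2))**2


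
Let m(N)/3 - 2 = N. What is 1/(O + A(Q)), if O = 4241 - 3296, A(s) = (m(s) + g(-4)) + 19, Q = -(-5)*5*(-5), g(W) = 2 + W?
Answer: 1/593 ≈ 0.0016863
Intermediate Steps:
m(N) = 6 + 3*N
Q = -125 (Q = -5*(-5)*(-5) = 25*(-5) = -125)
A(s) = 23 + 3*s (A(s) = ((6 + 3*s) + (2 - 4)) + 19 = ((6 + 3*s) - 2) + 19 = (4 + 3*s) + 19 = 23 + 3*s)
O = 945
1/(O + A(Q)) = 1/(945 + (23 + 3*(-125))) = 1/(945 + (23 - 375)) = 1/(945 - 352) = 1/593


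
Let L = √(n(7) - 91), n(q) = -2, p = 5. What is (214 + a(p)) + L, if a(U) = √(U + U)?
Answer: 214 + √10 + I*√93 ≈ 217.16 + 9.6436*I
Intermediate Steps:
a(U) = √2*√U (a(U) = √(2*U) = √2*√U)
L = I*√93 (L = √(-2 - 91) = √(-93) = I*√93 ≈ 9.6436*I)
(214 + a(p)) + L = (214 + √2*√5) + I*√93 = (214 + √10) + I*√93 = 214 + √10 + I*√93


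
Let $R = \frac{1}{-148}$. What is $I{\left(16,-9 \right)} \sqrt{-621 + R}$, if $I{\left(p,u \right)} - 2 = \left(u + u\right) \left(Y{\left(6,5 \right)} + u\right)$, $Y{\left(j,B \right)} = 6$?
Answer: $\frac{28 i \sqrt{3400633}}{37} \approx 1395.5 i$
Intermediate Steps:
$R = - \frac{1}{148} \approx -0.0067568$
$I{\left(p,u \right)} = 2 + 2 u \left(6 + u\right)$ ($I{\left(p,u \right)} = 2 + \left(u + u\right) \left(6 + u\right) = 2 + 2 u \left(6 + u\right)$)
$I{\left(16,-9 \right)} \sqrt{-621 + R} = \left(2 + 2 \left(-9\right)^{2} + 12 \left(-9\right)\right) \sqrt{-621 - \frac{1}{148}} = \left(2 + 2 \cdot 81 - 108\right) \sqrt{- \frac{91909}{148}} = \left(2 + 162 - 108\right) \frac{i \sqrt{3400633}}{74} = 56 \frac{i \sqrt{3400633}}{74} = \frac{28 i \sqrt{3400633}}{37}$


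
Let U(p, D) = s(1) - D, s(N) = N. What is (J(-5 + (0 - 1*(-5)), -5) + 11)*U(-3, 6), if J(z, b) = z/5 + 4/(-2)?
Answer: -45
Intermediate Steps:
U(p, D) = 1 - D
J(z, b) = -2 + z/5 (J(z, b) = z*(⅕) + 4*(-½) = z/5 - 2 = -2 + z/5)
(J(-5 + (0 - 1*(-5)), -5) + 11)*U(-3, 6) = ((-2 + (-5 + (0 - 1*(-5)))/5) + 11)*(1 - 1*6) = ((-2 + (-5 + (0 + 5))/5) + 11)*(1 - 6) = ((-2 + (-5 + 5)/5) + 11)*(-5) = ((-2 + (⅕)*0) + 11)*(-5) = ((-2 + 0) + 11)*(-5) = (-2 + 11)*(-5) = 9*(-5) = -45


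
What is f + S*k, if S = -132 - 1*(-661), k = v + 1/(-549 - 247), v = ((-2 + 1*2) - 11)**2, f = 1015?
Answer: 51758575/796 ≈ 65023.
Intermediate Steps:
v = 121 (v = ((-2 + 2) - 11)**2 = (0 - 11)**2 = (-11)**2 = 121)
k = 96315/796 (k = 121 + 1/(-549 - 247) = 121 + 1/(-796) = 121 - 1/796 = 96315/796 ≈ 121.00)
S = 529 (S = -132 + 661 = 529)
f + S*k = 1015 + 529*(96315/796) = 1015 + 50950635/796 = 51758575/796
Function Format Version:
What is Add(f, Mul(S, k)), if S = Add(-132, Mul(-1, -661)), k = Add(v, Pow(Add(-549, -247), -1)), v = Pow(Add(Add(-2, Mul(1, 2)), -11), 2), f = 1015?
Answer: Rational(51758575, 796) ≈ 65023.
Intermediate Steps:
v = 121 (v = Pow(Add(Add(-2, 2), -11), 2) = Pow(Add(0, -11), 2) = Pow(-11, 2) = 121)
k = Rational(96315, 796) (k = Add(121, Pow(Add(-549, -247), -1)) = Add(121, Pow(-796, -1)) = Add(121, Rational(-1, 796)) = Rational(96315, 796) ≈ 121.00)
S = 529 (S = Add(-132, 661) = 529)
Add(f, Mul(S, k)) = Add(1015, Mul(529, Rational(96315, 796))) = Add(1015, Rational(50950635, 796)) = Rational(51758575, 796)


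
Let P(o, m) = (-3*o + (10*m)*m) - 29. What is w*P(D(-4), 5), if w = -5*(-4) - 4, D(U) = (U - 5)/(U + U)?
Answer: 3482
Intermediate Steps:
D(U) = (-5 + U)/(2*U) (D(U) = (-5 + U)/((2*U)) = (-5 + U)*(1/(2*U)) = (-5 + U)/(2*U))
P(o, m) = -29 - 3*o + 10*m**2 (P(o, m) = (-3*o + 10*m**2) - 29 = -29 - 3*o + 10*m**2)
w = 16 (w = 20 - 4 = 16)
w*P(D(-4), 5) = 16*(-29 - 3*(-5 - 4)/(2*(-4)) + 10*5**2) = 16*(-29 - 3*(-1)*(-9)/(2*4) + 10*25) = 16*(-29 - 3*9/8 + 250) = 16*(-29 - 27/8 + 250) = 16*(1741/8) = 3482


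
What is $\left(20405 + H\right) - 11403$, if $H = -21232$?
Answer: $-12230$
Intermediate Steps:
$\left(20405 + H\right) - 11403 = \left(20405 - 21232\right) - 11403 = -827 - 11403 = -12230$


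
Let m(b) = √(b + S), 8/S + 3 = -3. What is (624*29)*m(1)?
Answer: 6032*I*√3 ≈ 10448.0*I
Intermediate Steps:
S = -4/3 (S = 8/(-3 - 3) = 8/(-6) = 8*(-⅙) = -4/3 ≈ -1.3333)
m(b) = √(-4/3 + b) (m(b) = √(b - 4/3) = √(-4/3 + b))
(624*29)*m(1) = (624*29)*(√(-12 + 9*1)/3) = 18096*(√(-12 + 9)/3) = 18096*(√(-3)/3) = 18096*((I*√3)/3) = 18096*(I*√3/3) = 6032*I*√3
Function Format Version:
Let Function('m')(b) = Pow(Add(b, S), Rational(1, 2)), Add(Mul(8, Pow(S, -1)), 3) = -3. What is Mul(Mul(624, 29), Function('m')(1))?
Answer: Mul(6032, I, Pow(3, Rational(1, 2))) ≈ Mul(10448., I)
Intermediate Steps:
S = Rational(-4, 3) (S = Mul(8, Pow(Add(-3, -3), -1)) = Mul(8, Pow(-6, -1)) = Mul(8, Rational(-1, 6)) = Rational(-4, 3) ≈ -1.3333)
Function('m')(b) = Pow(Add(Rational(-4, 3), b), Rational(1, 2)) (Function('m')(b) = Pow(Add(b, Rational(-4, 3)), Rational(1, 2)) = Pow(Add(Rational(-4, 3), b), Rational(1, 2)))
Mul(Mul(624, 29), Function('m')(1)) = Mul(Mul(624, 29), Mul(Rational(1, 3), Pow(Add(-12, Mul(9, 1)), Rational(1, 2)))) = Mul(18096, Mul(Rational(1, 3), Pow(Add(-12, 9), Rational(1, 2)))) = Mul(18096, Mul(Rational(1, 3), Pow(-3, Rational(1, 2)))) = Mul(18096, Mul(Rational(1, 3), Mul(I, Pow(3, Rational(1, 2))))) = Mul(18096, Mul(Rational(1, 3), I, Pow(3, Rational(1, 2)))) = Mul(6032, I, Pow(3, Rational(1, 2)))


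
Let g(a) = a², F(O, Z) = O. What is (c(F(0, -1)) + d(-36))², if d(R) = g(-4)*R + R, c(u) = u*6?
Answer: 374544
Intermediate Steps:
c(u) = 6*u
d(R) = 17*R (d(R) = (-4)²*R + R = 16*R + R = 17*R)
(c(F(0, -1)) + d(-36))² = (6*0 + 17*(-36))² = (0 - 612)² = (-612)² = 374544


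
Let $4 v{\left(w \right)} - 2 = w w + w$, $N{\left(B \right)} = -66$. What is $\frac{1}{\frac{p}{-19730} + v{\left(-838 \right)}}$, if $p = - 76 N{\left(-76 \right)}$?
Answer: $\frac{9865}{1729844972} \approx 5.7028 \cdot 10^{-6}$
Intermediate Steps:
$v{\left(w \right)} = \frac{1}{2} + \frac{w}{4} + \frac{w^{2}}{4}$ ($v{\left(w \right)} = \frac{1}{2} + \frac{w w + w}{4} = \frac{1}{2} + \frac{w^{2} + w}{4} = \frac{1}{2} + \frac{w + w^{2}}{4} = \frac{1}{2} + \left(\frac{w}{4} + \frac{w^{2}}{4}\right) = \frac{1}{2} + \frac{w}{4} + \frac{w^{2}}{4}$)
$p = 5016$ ($p = \left(-76\right) \left(-66\right) = 5016$)
$\frac{1}{\frac{p}{-19730} + v{\left(-838 \right)}} = \frac{1}{\frac{5016}{-19730} + \left(\frac{1}{2} + \frac{1}{4} \left(-838\right) + \frac{\left(-838\right)^{2}}{4}\right)} = \frac{1}{5016 \left(- \frac{1}{19730}\right) + \left(\frac{1}{2} - \frac{419}{2} + \frac{1}{4} \cdot 702244\right)} = \frac{1}{- \frac{2508}{9865} + \left(\frac{1}{2} - \frac{419}{2} + 175561\right)} = \frac{1}{- \frac{2508}{9865} + 175352} = \frac{1}{\frac{1729844972}{9865}} = \frac{9865}{1729844972}$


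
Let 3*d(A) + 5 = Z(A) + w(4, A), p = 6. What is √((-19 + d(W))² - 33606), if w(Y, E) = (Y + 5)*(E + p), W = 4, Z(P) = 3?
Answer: I*√301493/3 ≈ 183.03*I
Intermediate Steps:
w(Y, E) = (5 + Y)*(6 + E) (w(Y, E) = (Y + 5)*(E + 6) = (5 + Y)*(6 + E))
d(A) = 52/3 + 3*A (d(A) = -5/3 + (3 + (30 + 5*A + 6*4 + A*4))/3 = -5/3 + (3 + (30 + 5*A + 24 + 4*A))/3 = -5/3 + (3 + (54 + 9*A))/3 = -5/3 + (57 + 9*A)/3 = -5/3 + (19 + 3*A) = 52/3 + 3*A)
√((-19 + d(W))² - 33606) = √((-19 + (52/3 + 3*4))² - 33606) = √((-19 + (52/3 + 12))² - 33606) = √((-19 + 88/3)² - 33606) = √((31/3)² - 33606) = √(961/9 - 33606) = √(-301493/9) = I*√301493/3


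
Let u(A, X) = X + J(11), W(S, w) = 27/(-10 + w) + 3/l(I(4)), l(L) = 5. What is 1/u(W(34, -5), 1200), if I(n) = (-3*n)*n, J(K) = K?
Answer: 1/1211 ≈ 0.00082576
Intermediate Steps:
I(n) = -3*n**2
W(S, w) = 3/5 + 27/(-10 + w) (W(S, w) = 27/(-10 + w) + 3/5 = 3/5 + 27/(-10 + w))
u(A, X) = 11 + X (u(A, X) = X + 11 = 11 + X)
1/u(W(34, -5), 1200) = 1/(11 + 1200) = 1/1211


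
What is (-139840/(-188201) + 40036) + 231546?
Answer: 51112143822/188201 ≈ 2.7158e+5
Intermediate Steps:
(-139840/(-188201) + 40036) + 231546 = (-139840*(-1/188201) + 40036) + 231546 = (139840/188201 + 40036) + 231546 = 7534955076/188201 + 231546 = 51112143822/188201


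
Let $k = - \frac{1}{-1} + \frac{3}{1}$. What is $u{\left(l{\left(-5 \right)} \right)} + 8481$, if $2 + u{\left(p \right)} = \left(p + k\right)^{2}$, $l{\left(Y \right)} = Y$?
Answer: $8480$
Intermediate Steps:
$k = 4$ ($k = \left(-1\right) \left(-1\right) + 3 \cdot 1 = 1 + 3 = 4$)
$u{\left(p \right)} = -2 + \left(4 + p\right)^{2}$ ($u{\left(p \right)} = -2 + \left(p + 4\right)^{2} = -2 + \left(4 + p\right)^{2}$)
$u{\left(l{\left(-5 \right)} \right)} + 8481 = \left(-2 + \left(4 - 5\right)^{2}\right) + 8481 = \left(-2 + \left(-1\right)^{2}\right) + 8481 = \left(-2 + 1\right) + 8481 = -1 + 8481 = 8480$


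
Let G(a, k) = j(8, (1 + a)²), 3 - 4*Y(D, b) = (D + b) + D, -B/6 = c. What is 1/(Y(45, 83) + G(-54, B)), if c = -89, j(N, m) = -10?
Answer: -2/105 ≈ -0.019048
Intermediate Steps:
B = 534 (B = -6*(-89) = 534)
Y(D, b) = ¾ - D/2 - b/4 (Y(D, b) = ¾ - ((D + b) + D)/4 = ¾ - (b + 2*D)/4 = ¾ + (-D/2 - b/4) = ¾ - D/2 - b/4)
G(a, k) = -10
1/(Y(45, 83) + G(-54, B)) = 1/((¾ - ½*45 - ¼*83) - 10) = 1/((¾ - 45/2 - 83/4) - 10) = 1/(-85/2 - 10) = 1/(-105/2) = -2/105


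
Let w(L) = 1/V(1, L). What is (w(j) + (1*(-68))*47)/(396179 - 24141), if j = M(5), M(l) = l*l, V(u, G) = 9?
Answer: -28763/3348342 ≈ -0.0085902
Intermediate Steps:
M(l) = l²
j = 25 (j = 5² = 25)
w(L) = ⅑ (w(L) = 1/9 = ⅑)
(w(j) + (1*(-68))*47)/(396179 - 24141) = (⅑ + (1*(-68))*47)/(396179 - 24141) = (⅑ - 68*47)/372038 = (⅑ - 3196)*(1/372038) = -28763/9*1/372038 = -28763/3348342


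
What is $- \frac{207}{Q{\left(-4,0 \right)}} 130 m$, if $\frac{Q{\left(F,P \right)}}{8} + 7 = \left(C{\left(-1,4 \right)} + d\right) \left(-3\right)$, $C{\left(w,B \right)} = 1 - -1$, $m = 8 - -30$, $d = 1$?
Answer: $\frac{255645}{32} \approx 7988.9$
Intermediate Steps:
$m = 38$ ($m = 8 + 30 = 38$)
$C{\left(w,B \right)} = 2$ ($C{\left(w,B \right)} = 1 + 1 = 2$)
$Q{\left(F,P \right)} = -128$ ($Q{\left(F,P \right)} = -56 + 8 \left(2 + 1\right) \left(-3\right) = -56 + 8 \cdot 3 \left(-3\right) = -56 + 8 \left(-9\right) = -56 - 72 = -128$)
$- \frac{207}{Q{\left(-4,0 \right)}} 130 m = - \frac{207}{-128} \cdot 130 \cdot 38 = \left(-207\right) \left(- \frac{1}{128}\right) 130 \cdot 38 = \frac{207}{128} \cdot 130 \cdot 38 = \frac{13455}{64} \cdot 38 = \frac{255645}{32}$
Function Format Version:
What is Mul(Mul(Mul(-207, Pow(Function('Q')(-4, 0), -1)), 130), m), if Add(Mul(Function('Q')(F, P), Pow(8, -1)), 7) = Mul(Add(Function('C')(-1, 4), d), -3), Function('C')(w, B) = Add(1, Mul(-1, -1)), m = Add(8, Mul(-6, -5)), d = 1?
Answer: Rational(255645, 32) ≈ 7988.9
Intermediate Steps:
m = 38 (m = Add(8, 30) = 38)
Function('C')(w, B) = 2 (Function('C')(w, B) = Add(1, 1) = 2)
Function('Q')(F, P) = -128 (Function('Q')(F, P) = Add(-56, Mul(8, Mul(Add(2, 1), -3))) = Add(-56, Mul(8, Mul(3, -3))) = Add(-56, Mul(8, -9)) = Add(-56, -72) = -128)
Mul(Mul(Mul(-207, Pow(Function('Q')(-4, 0), -1)), 130), m) = Mul(Mul(Mul(-207, Pow(-128, -1)), 130), 38) = Mul(Mul(Mul(-207, Rational(-1, 128)), 130), 38) = Mul(Mul(Rational(207, 128), 130), 38) = Mul(Rational(13455, 64), 38) = Rational(255645, 32)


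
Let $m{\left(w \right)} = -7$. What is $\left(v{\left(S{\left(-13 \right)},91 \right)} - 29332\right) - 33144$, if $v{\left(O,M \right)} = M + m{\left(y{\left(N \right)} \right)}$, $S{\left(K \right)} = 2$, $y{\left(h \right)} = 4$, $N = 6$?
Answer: $-62392$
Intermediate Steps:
$v{\left(O,M \right)} = -7 + M$ ($v{\left(O,M \right)} = M - 7 = -7 + M$)
$\left(v{\left(S{\left(-13 \right)},91 \right)} - 29332\right) - 33144 = \left(\left(-7 + 91\right) - 29332\right) - 33144 = \left(84 - 29332\right) - 33144 = -29248 - 33144 = -62392$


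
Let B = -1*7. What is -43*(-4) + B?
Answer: 165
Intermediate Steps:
B = -7
-43*(-4) + B = -43*(-4) - 7 = 172 - 7 = 165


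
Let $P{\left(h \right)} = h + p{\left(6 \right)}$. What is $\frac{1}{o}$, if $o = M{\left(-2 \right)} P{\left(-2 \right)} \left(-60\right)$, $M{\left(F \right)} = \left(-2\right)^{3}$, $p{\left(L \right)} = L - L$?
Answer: $- \frac{1}{960} \approx -0.0010417$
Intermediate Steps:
$p{\left(L \right)} = 0$
$P{\left(h \right)} = h$ ($P{\left(h \right)} = h + 0 = h$)
$M{\left(F \right)} = -8$
$o = -960$ ($o = \left(-8\right) \left(-2\right) \left(-60\right) = 16 \left(-60\right) = -960$)
$\frac{1}{o} = \frac{1}{-960} = - \frac{1}{960}$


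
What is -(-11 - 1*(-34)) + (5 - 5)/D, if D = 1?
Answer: -23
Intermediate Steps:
-(-11 - 1*(-34)) + (5 - 5)/D = -(-11 - 1*(-34)) + (5 - 5)/1 = -(-11 + 34) + 1*0 = -1*23 + 0 = -23 + 0 = -23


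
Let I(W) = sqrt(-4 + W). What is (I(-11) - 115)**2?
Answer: (115 - I*sqrt(15))**2 ≈ 13210.0 - 890.79*I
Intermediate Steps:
(I(-11) - 115)**2 = (sqrt(-4 - 11) - 115)**2 = (sqrt(-15) - 115)**2 = (I*sqrt(15) - 115)**2 = (-115 + I*sqrt(15))**2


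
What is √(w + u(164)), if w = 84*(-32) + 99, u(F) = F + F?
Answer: I*√2261 ≈ 47.55*I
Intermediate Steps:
u(F) = 2*F
w = -2589 (w = -2688 + 99 = -2589)
√(w + u(164)) = √(-2589 + 2*164) = √(-2589 + 328) = √(-2261) = I*√2261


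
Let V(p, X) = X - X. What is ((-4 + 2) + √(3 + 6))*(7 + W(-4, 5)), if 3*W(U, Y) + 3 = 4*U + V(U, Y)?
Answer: ⅔ ≈ 0.66667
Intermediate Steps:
V(p, X) = 0
W(U, Y) = -1 + 4*U/3 (W(U, Y) = -1 + (4*U + 0)/3 = -1 + (4*U)/3 = -1 + 4*U/3)
((-4 + 2) + √(3 + 6))*(7 + W(-4, 5)) = ((-4 + 2) + √(3 + 6))*(7 + (-1 + (4/3)*(-4))) = (-2 + √9)*(7 + (-1 - 16/3)) = (-2 + 3)*(7 - 19/3) = 1*(⅔) = ⅔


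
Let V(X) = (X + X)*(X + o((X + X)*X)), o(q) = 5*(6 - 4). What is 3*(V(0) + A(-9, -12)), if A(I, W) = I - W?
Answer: 9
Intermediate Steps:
o(q) = 10 (o(q) = 5*2 = 10)
V(X) = 2*X*(10 + X) (V(X) = (X + X)*(X + 10) = (2*X)*(10 + X) = 2*X*(10 + X))
3*(V(0) + A(-9, -12)) = 3*(2*0*(10 + 0) + (-9 - 1*(-12))) = 3*(2*0*10 + (-9 + 12)) = 3*(0 + 3) = 3*3 = 9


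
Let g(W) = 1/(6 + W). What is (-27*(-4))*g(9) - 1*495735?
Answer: -2478639/5 ≈ -4.9573e+5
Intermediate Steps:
(-27*(-4))*g(9) - 1*495735 = (-27*(-4))/(6 + 9) - 1*495735 = 108/15 - 495735 = 108*(1/15) - 495735 = 36/5 - 495735 = -2478639/5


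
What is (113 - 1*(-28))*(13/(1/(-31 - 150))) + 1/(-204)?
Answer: -67681693/204 ≈ -3.3177e+5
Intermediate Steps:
(113 - 1*(-28))*(13/(1/(-31 - 150))) + 1/(-204) = (113 + 28)*(13/(1/(-181))) - 1/204 = 141*(13/(-1/181)) - 1/204 = 141*(13*(-181)) - 1/204 = 141*(-2353) - 1/204 = -331773 - 1/204 = -67681693/204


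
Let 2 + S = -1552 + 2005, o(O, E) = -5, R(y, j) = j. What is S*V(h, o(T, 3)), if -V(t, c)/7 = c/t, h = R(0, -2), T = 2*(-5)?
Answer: -15785/2 ≈ -7892.5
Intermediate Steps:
T = -10
h = -2
S = 451 (S = -2 + (-1552 + 2005) = -2 + 453 = 451)
V(t, c) = -7*c/t
S*V(h, o(T, 3)) = 451*(-7*(-5)/(-2)) = 451*(-7*(-5)*(-½)) = 451*(-35/2) = -15785/2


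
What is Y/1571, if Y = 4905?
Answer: 4905/1571 ≈ 3.1222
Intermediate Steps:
Y/1571 = 4905/1571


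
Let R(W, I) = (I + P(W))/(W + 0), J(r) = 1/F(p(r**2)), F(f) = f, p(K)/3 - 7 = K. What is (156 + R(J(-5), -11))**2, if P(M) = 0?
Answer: 810000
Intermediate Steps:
p(K) = 21 + 3*K
J(r) = 1/(21 + 3*r**2)
R(W, I) = I/W (R(W, I) = (I + 0)/(W + 0) = I/W)
(156 + R(J(-5), -11))**2 = (156 - 11/(1/(3*(7 + (-5)**2))))**2 = (156 - 11/(1/(3*(7 + 25))))**2 = (156 - 11/((1/3)/32))**2 = (156 - 11/((1/3)*(1/32)))**2 = (156 - 11/1/96)**2 = (156 - 11*96)**2 = (156 - 1056)**2 = (-900)**2 = 810000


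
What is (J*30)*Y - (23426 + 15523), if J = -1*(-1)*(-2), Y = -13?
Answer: -38169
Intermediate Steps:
J = -2 (J = 1*(-2) = -2)
(J*30)*Y - (23426 + 15523) = -2*30*(-13) - (23426 + 15523) = -60*(-13) - 1*38949 = 780 - 38949 = -38169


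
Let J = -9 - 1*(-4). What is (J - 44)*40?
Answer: -1960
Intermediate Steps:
J = -5 (J = -9 + 4 = -5)
(J - 44)*40 = (-5 - 44)*40 = -49*40 = -1960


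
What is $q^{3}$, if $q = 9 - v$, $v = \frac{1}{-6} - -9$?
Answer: $\frac{1}{216} \approx 0.0046296$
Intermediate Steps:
$v = \frac{53}{6}$ ($v = - \frac{1}{6} + 9 = \frac{53}{6} \approx 8.8333$)
$q = \frac{1}{6}$ ($q = 9 - \frac{53}{6} = \frac{1}{6} \approx 0.16667$)
$q^{3} = \left(\frac{1}{6}\right)^{3} = \frac{1}{216}$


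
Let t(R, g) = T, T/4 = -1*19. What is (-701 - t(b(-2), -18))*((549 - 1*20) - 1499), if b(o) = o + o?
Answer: 606250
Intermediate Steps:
b(o) = 2*o
T = -76 (T = 4*(-1*19) = 4*(-19) = -76)
t(R, g) = -76
(-701 - t(b(-2), -18))*((549 - 1*20) - 1499) = (-701 - 1*(-76))*((549 - 1*20) - 1499) = (-701 + 76)*((549 - 20) - 1499) = -625*(529 - 1499) = -625*(-970) = 606250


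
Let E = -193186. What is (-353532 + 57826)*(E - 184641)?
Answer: 111725710862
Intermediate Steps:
(-353532 + 57826)*(E - 184641) = (-353532 + 57826)*(-193186 - 184641) = -295706*(-377827) = 111725710862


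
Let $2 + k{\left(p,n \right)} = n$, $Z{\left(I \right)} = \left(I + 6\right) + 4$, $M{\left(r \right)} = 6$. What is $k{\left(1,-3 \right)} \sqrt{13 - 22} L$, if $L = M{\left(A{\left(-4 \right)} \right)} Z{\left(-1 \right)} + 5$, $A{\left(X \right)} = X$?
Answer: $- 885 i \approx - 885.0 i$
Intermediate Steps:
$Z{\left(I \right)} = 10 + I$ ($Z{\left(I \right)} = \left(6 + I\right) + 4 = 10 + I$)
$k{\left(p,n \right)} = -2 + n$
$L = 59$ ($L = 6 \left(10 - 1\right) + 5 = 6 \cdot 9 + 5 = 54 + 5 = 59$)
$k{\left(1,-3 \right)} \sqrt{13 - 22} L = \left(-2 - 3\right) \sqrt{13 - 22} \cdot 59 = - 5 \sqrt{-9} \cdot 59 = - 5 \cdot 3 i 59 = - 15 i 59 = - 885 i$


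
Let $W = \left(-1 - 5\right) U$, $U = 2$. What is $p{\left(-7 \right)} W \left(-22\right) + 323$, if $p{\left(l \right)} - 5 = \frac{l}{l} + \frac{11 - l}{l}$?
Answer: $\frac{8597}{7} \approx 1228.1$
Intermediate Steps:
$W = -12$ ($W = \left(-1 - 5\right) 2 = \left(-6\right) 2 = -12$)
$p{\left(l \right)} = 6 + \frac{11 - l}{l}$ ($p{\left(l \right)} = 5 + \left(\frac{l}{l} + \frac{11 - l}{l}\right) = 5 + \left(1 + \frac{11 - l}{l}\right) = 6 + \frac{11 - l}{l}$)
$p{\left(-7 \right)} W \left(-22\right) + 323 = \left(5 + \frac{11}{-7}\right) \left(\left(-12\right) \left(-22\right)\right) + 323 = \left(5 + 11 \left(- \frac{1}{7}\right)\right) 264 + 323 = \left(5 - \frac{11}{7}\right) 264 + 323 = \frac{24}{7} \cdot 264 + 323 = \frac{6336}{7} + 323 = \frac{8597}{7}$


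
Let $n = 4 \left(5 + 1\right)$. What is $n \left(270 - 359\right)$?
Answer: $-2136$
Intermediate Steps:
$n = 24$ ($n = 4 \cdot 6 = 24$)
$n \left(270 - 359\right) = 24 \left(270 - 359\right) = 24 \left(-89\right) = -2136$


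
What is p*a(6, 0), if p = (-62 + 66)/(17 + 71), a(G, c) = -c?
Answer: 0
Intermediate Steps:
p = 1/22 (p = 4/88 = 4*(1/88) = 1/22 ≈ 0.045455)
p*a(6, 0) = (-1*0)/22 = (1/22)*0 = 0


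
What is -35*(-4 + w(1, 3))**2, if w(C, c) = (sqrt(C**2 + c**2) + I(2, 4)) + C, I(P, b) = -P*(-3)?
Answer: -665 - 210*sqrt(10) ≈ -1329.1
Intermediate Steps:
I(P, b) = 3*P
w(C, c) = 6 + C + sqrt(C**2 + c**2) (w(C, c) = (sqrt(C**2 + c**2) + 3*2) + C = (sqrt(C**2 + c**2) + 6) + C = (6 + sqrt(C**2 + c**2)) + C = 6 + C + sqrt(C**2 + c**2))
-35*(-4 + w(1, 3))**2 = -35*(-4 + (6 + 1 + sqrt(1**2 + 3**2)))**2 = -35*(-4 + (6 + 1 + sqrt(1 + 9)))**2 = -35*(-4 + (6 + 1 + sqrt(10)))**2 = -35*(-4 + (7 + sqrt(10)))**2 = -35*(3 + sqrt(10))**2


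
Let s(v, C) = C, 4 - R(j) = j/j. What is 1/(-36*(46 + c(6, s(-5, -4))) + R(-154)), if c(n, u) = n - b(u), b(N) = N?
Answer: -1/2013 ≈ -0.00049677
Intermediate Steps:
R(j) = 3 (R(j) = 4 - j/j = 4 - 1*1 = 4 - 1 = 3)
c(n, u) = n - u
1/(-36*(46 + c(6, s(-5, -4))) + R(-154)) = 1/(-36*(46 + (6 - 1*(-4))) + 3) = 1/(-36*(46 + (6 + 4)) + 3) = 1/(-36*(46 + 10) + 3) = 1/(-36*56 + 3) = 1/(-2016 + 3) = 1/(-2013) = -1/2013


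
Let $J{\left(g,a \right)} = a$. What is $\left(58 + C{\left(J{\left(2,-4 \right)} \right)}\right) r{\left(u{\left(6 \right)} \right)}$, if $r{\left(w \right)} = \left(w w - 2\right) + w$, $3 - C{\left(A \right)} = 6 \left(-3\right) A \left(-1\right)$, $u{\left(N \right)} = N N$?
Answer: $176890$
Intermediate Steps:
$u{\left(N \right)} = N^{2}$
$C{\left(A \right)} = 3 - 18 A$ ($C{\left(A \right)} = 3 - 6 \left(-3\right) A \left(-1\right) = 3 - - 18 A \left(-1\right) = 3 - 18 A$)
$r{\left(w \right)} = -2 + w + w^{2}$ ($r{\left(w \right)} = \left(w^{2} - 2\right) + w = \left(-2 + w^{2}\right) + w = -2 + w + w^{2}$)
$\left(58 + C{\left(J{\left(2,-4 \right)} \right)}\right) r{\left(u{\left(6 \right)} \right)} = \left(58 + \left(3 - -72\right)\right) \left(-2 + 6^{2} + \left(6^{2}\right)^{2}\right) = \left(58 + \left(3 + 72\right)\right) \left(-2 + 36 + 36^{2}\right) = \left(58 + 75\right) \left(-2 + 36 + 1296\right) = 133 \cdot 1330 = 176890$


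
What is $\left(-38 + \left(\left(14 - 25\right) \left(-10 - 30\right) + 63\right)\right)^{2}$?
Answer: $216225$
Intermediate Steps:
$\left(-38 + \left(\left(14 - 25\right) \left(-10 - 30\right) + 63\right)\right)^{2} = \left(-38 + \left(\left(-11\right) \left(-40\right) + 63\right)\right)^{2} = \left(-38 + \left(440 + 63\right)\right)^{2} = \left(-38 + 503\right)^{2} = 465^{2} = 216225$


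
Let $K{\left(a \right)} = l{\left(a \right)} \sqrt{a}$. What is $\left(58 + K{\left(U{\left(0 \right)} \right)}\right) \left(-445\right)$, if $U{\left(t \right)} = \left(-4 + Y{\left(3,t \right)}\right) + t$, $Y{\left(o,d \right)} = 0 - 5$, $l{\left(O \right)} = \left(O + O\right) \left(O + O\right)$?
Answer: $-25810 - 432540 i \approx -25810.0 - 4.3254 \cdot 10^{5} i$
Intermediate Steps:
$l{\left(O \right)} = 4 O^{2}$ ($l{\left(O \right)} = 2 O 2 O = 4 O^{2}$)
$Y{\left(o,d \right)} = -5$
$U{\left(t \right)} = -9 + t$ ($U{\left(t \right)} = \left(-4 - 5\right) + t = -9 + t$)
$K{\left(a \right)} = 4 a^{\frac{5}{2}}$ ($K{\left(a \right)} = 4 a^{2} \sqrt{a} = 4 a^{\frac{5}{2}}$)
$\left(58 + K{\left(U{\left(0 \right)} \right)}\right) \left(-445\right) = \left(58 + 4 \left(-9 + 0\right)^{\frac{5}{2}}\right) \left(-445\right) = \left(58 + 4 \left(-9\right)^{\frac{5}{2}}\right) \left(-445\right) = \left(58 + 4 \cdot 243 i\right) \left(-445\right) = \left(58 + 972 i\right) \left(-445\right) = -25810 - 432540 i$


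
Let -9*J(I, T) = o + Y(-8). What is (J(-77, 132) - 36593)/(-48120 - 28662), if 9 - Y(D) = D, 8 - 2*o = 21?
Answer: 219565/460692 ≈ 0.47660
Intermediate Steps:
o = -13/2 (o = 4 - ½*21 = 4 - 21/2 = -13/2 ≈ -6.5000)
Y(D) = 9 - D
J(I, T) = -7/6 (J(I, T) = -(-13/2 + (9 - 1*(-8)))/9 = -(-13/2 + (9 + 8))/9 = -(-13/2 + 17)/9 = -⅑*21/2 = -7/6)
(J(-77, 132) - 36593)/(-48120 - 28662) = (-7/6 - 36593)/(-48120 - 28662) = -219565/6/(-76782) = -219565/6*(-1/76782) = 219565/460692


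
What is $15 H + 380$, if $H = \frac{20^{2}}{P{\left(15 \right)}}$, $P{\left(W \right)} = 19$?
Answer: $\frac{13220}{19} \approx 695.79$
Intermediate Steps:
$H = \frac{400}{19}$ ($H = \frac{20^{2}}{19} = 400 \cdot \frac{1}{19} = \frac{400}{19} \approx 21.053$)
$15 H + 380 = 15 \cdot \frac{400}{19} + 380 = \frac{6000}{19} + 380 = \frac{13220}{19}$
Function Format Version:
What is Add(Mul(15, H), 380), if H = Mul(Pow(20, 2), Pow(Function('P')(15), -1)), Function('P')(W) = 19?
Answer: Rational(13220, 19) ≈ 695.79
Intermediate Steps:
H = Rational(400, 19) (H = Mul(Pow(20, 2), Pow(19, -1)) = Mul(400, Rational(1, 19)) = Rational(400, 19) ≈ 21.053)
Add(Mul(15, H), 380) = Add(Mul(15, Rational(400, 19)), 380) = Add(Rational(6000, 19), 380) = Rational(13220, 19)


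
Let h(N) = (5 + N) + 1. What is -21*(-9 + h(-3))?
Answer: 126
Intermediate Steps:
h(N) = 6 + N
-21*(-9 + h(-3)) = -21*(-9 + (6 - 3)) = -21*(-9 + 3) = -21*(-6) = 126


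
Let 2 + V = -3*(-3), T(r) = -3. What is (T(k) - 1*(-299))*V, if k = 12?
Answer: 2072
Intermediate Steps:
V = 7 (V = -2 - 3*(-3) = -2 + 9 = 7)
(T(k) - 1*(-299))*V = (-3 - 1*(-299))*7 = (-3 + 299)*7 = 296*7 = 2072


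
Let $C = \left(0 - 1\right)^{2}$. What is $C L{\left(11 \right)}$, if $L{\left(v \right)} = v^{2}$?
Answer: $121$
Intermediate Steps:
$C = 1$ ($C = \left(-1\right)^{2} = 1$)
$C L{\left(11 \right)} = 1 \cdot 11^{2} = 1 \cdot 121 = 121$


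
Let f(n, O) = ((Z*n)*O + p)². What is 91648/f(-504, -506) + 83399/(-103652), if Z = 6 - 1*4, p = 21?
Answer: -21697940419184143/26967180721247172 ≈ -0.80461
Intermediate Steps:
Z = 2 (Z = 6 - 4 = 2)
f(n, O) = (21 + 2*O*n)² (f(n, O) = ((2*n)*O + 21)² = (2*O*n + 21)² = (21 + 2*O*n)²)
91648/f(-504, -506) + 83399/(-103652) = 91648/((21 + 2*(-506)*(-504))²) + 83399/(-103652) = 91648/((21 + 510048)²) + 83399*(-1/103652) = 91648/(510069²) - 83399/103652 = 91648/260170384761 - 83399/103652 = -21697940419184143/26967180721247172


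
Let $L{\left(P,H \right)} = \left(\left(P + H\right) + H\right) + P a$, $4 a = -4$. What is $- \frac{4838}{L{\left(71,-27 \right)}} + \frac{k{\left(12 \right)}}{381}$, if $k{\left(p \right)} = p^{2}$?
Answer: $\frac{308509}{3429} \approx 89.971$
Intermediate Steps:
$a = -1$ ($a = \frac{1}{4} \left(-4\right) = -1$)
$L{\left(P,H \right)} = 2 H$ ($L{\left(P,H \right)} = \left(\left(P + H\right) + H\right) + P \left(-1\right) = \left(\left(H + P\right) + H\right) - P = \left(P + 2 H\right) - P = 2 H$)
$- \frac{4838}{L{\left(71,-27 \right)}} + \frac{k{\left(12 \right)}}{381} = - \frac{4838}{2 \left(-27\right)} + \frac{12^{2}}{381} = - \frac{4838}{-54} + 144 \cdot \frac{1}{381} = \left(-4838\right) \left(- \frac{1}{54}\right) + \frac{48}{127} = \frac{2419}{27} + \frac{48}{127} = \frac{308509}{3429}$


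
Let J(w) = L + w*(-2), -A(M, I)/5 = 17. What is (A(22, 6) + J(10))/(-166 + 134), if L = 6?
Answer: 99/32 ≈ 3.0938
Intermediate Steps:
A(M, I) = -85 (A(M, I) = -5*17 = -85)
J(w) = 6 - 2*w (J(w) = 6 + w*(-2) = 6 - 2*w)
(A(22, 6) + J(10))/(-166 + 134) = (-85 + (6 - 2*10))/(-166 + 134) = (-85 + (6 - 20))/(-32) = (-85 - 14)*(-1/32) = -99*(-1/32) = 99/32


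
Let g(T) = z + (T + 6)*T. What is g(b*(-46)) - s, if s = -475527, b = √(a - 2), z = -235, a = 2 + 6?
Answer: 487988 - 276*√6 ≈ 4.8731e+5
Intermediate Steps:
a = 8
b = √6 (b = √(8 - 2) = √6 ≈ 2.4495)
g(T) = -235 + T*(6 + T) (g(T) = -235 + (T + 6)*T = -235 + (6 + T)*T = -235 + T*(6 + T))
g(b*(-46)) - s = (-235 + (√6*(-46))² + 6*(√6*(-46))) - 1*(-475527) = (-235 + (-46*√6)² + 6*(-46*√6)) + 475527 = (-235 + 12696 - 276*√6) + 475527 = (12461 - 276*√6) + 475527 = 487988 - 276*√6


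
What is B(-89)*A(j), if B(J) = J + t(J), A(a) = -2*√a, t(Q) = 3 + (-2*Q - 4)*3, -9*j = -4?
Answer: -1744/3 ≈ -581.33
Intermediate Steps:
j = 4/9 (j = -⅑*(-4) = 4/9 ≈ 0.44444)
t(Q) = -9 - 6*Q (t(Q) = 3 + (-4 - 2*Q)*3 = 3 + (-12 - 6*Q) = -9 - 6*Q)
B(J) = -9 - 5*J (B(J) = J + (-9 - 6*J) = -9 - 5*J)
B(-89)*A(j) = (-9 - 5*(-89))*(-2*√(4/9)) = (-9 + 445)*(-2*⅔) = 436*(-4/3) = -1744/3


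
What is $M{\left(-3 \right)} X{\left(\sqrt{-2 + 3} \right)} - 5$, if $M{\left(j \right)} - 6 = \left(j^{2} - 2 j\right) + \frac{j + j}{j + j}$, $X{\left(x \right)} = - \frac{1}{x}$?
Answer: $-27$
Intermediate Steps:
$M{\left(j \right)} = 7 + j^{2} - 2 j$ ($M{\left(j \right)} = 6 + \left(\left(j^{2} - 2 j\right) + \frac{j + j}{j + j}\right) = 6 + \left(\left(j^{2} - 2 j\right) + \frac{2 j}{2 j}\right) = 6 + \left(\left(j^{2} - 2 j\right) + 2 j \frac{1}{2 j}\right) = 6 + \left(\left(j^{2} - 2 j\right) + 1\right) = 6 + \left(1 + j^{2} - 2 j\right) = 7 + j^{2} - 2 j$)
$M{\left(-3 \right)} X{\left(\sqrt{-2 + 3} \right)} - 5 = \left(7 + \left(-3\right)^{2} - -6\right) \left(- \frac{1}{\sqrt{-2 + 3}}\right) - 5 = \left(7 + 9 + 6\right) \left(- \frac{1}{\sqrt{1}}\right) - 5 = 22 \left(- 1^{-1}\right) - 5 = 22 \left(\left(-1\right) 1\right) - 5 = 22 \left(-1\right) - 5 = -22 - 5 = -27$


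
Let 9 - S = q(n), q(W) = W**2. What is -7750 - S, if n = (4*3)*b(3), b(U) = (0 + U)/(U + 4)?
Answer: -378895/49 ≈ -7732.5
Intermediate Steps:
b(U) = U/(4 + U)
n = 36/7 (n = (4*3)*(3/(4 + 3)) = 12*(3/7) = 36/7 ≈ 5.1429)
S = -855/49 (S = 9 - (36/7)**2 = 9 - 1*1296/49 = 9 - 1296/49 = -855/49 ≈ -17.449)
-7750 - S = -7750 - 1*(-855/49) = -7750 + 855/49 = -378895/49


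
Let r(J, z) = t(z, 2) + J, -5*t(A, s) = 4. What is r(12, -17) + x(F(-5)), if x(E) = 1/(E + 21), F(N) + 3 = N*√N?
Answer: 25234/2245 + 5*I*√5/449 ≈ 11.24 + 0.024901*I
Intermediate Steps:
t(A, s) = -⅘ (t(A, s) = -⅕*4 = -⅘)
F(N) = -3 + N^(3/2) (F(N) = -3 + N*√N = -3 + N^(3/2))
x(E) = 1/(21 + E)
r(J, z) = -⅘ + J
r(12, -17) + x(F(-5)) = (-⅘ + 12) + 1/(21 + (-3 + (-5)^(3/2))) = 56/5 + 1/(21 + (-3 - 5*I*√5)) = 56/5 + 1/(18 - 5*I*√5)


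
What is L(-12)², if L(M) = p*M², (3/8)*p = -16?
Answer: 37748736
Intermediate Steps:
p = -128/3 (p = (8/3)*(-16) = -128/3 ≈ -42.667)
L(M) = -128*M²/3
L(-12)² = (-128/3*(-12)²)² = (-128/3*144)² = (-6144)² = 37748736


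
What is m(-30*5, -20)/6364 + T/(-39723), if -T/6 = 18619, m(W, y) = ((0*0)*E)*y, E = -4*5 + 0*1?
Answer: 37238/13241 ≈ 2.8123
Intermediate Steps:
E = -20 (E = -20 + 0 = -20)
m(W, y) = 0 (m(W, y) = ((0*0)*(-20))*y = (0*(-20))*y = 0*y = 0)
T = -111714 (T = -6*18619 = -111714)
m(-30*5, -20)/6364 + T/(-39723) = 0/6364 - 111714/(-39723) = 0*(1/6364) - 111714*(-1/39723) = 0 + 37238/13241 = 37238/13241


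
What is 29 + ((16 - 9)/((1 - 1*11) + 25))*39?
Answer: 236/5 ≈ 47.200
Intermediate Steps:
29 + ((16 - 9)/((1 - 1*11) + 25))*39 = 29 + (7/((1 - 11) + 25))*39 = 29 + (7/(-10 + 25))*39 = 29 + (7/15)*39 = 29 + 91/5 = 236/5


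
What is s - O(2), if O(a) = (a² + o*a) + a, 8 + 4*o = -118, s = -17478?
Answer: -17421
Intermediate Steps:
o = -63/2 (o = -2 + (¼)*(-118) = -2 - 59/2 = -63/2 ≈ -31.500)
O(a) = a² - 61*a/2 (O(a) = (a² - 63*a/2) + a = a² - 61*a/2)
s - O(2) = -17478 - 2*(-61 + 2*2)/2 = -17478 - 2*(-61 + 4)/2 = -17478 - 2*(-57)/2 = -17478 - 1*(-57) = -17478 + 57 = -17421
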